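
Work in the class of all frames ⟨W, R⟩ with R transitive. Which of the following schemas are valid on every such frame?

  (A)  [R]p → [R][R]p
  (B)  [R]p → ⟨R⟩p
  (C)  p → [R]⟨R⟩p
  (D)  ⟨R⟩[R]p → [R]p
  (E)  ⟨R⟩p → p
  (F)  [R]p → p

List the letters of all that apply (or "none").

(A) [R]p → [R][R]p (axiom 4) characterises the transitive frames. Every such R is transitive — valid.
(B) [R]p → ⟨R⟩p is axiom D; it is valid on a frame exactly when R is serial. Such an R need not be serial, so not valid.
(C) p → [R]⟨R⟩p is axiom B, which corresponds to symmetry. Such an R need not be symmetric — not valid.
(D) ⟨R⟩[R]p → [R]p is the dual of axiom 5, which corresponds to the euclidean property. Such an R need not be euclidean — not valid.
(E) ⟨R⟩p → p (the converse of T) corresponds to R being a subset of the identity. Such an R need not be a subset of the identity, so not valid.
(F) axiom T: valid iff R is reflexive. Such an R need not be reflexive — not valid.

A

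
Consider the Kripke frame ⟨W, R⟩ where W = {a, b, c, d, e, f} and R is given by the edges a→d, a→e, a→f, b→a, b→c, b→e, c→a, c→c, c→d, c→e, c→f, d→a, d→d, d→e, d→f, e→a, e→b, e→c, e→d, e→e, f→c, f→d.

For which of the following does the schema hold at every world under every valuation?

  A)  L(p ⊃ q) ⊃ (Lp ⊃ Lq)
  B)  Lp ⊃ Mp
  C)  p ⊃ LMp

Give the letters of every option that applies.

A, B

R is not symmetric: a R f but not f R a.
R is serial: every world has an R-successor.
(A) L(p ⊃ q) ⊃ (Lp ⊃ Lq) is axiom K, valid on every Kripke frame — valid.
(B) axiom D: valid iff R is serial. R is serial — valid.
(C) axiom B: valid iff R is symmetric. R is not symmetric — not valid.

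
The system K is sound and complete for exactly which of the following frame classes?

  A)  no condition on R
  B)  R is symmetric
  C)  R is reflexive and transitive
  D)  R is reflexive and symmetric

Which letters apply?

(A) K is sound and complete for exactly this class.
(B) this class determines KB, not K.
(C) this class determines S4, not K.
(D) this class determines B (= KTB), not K.

A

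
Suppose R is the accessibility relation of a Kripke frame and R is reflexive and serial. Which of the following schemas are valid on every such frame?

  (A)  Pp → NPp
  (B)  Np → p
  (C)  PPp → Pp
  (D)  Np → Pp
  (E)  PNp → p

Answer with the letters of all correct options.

B, D

(A) Pp → NPp is axiom 5, which corresponds to the euclidean property. Such an R need not be euclidean — not valid.
(B) Np → p is axiom T; it is valid on a frame exactly when R is reflexive. Every such R is reflexive, so valid.
(C) PPp → Pp is the dual of axiom 4; it is valid on a frame exactly when R is transitive. Such an R need not be transitive, so not valid.
(D) Np → Pp is axiom D, which corresponds to seriality. Every such R is serial — valid.
(E) PNp → p (the dual of axiom B) characterises the symmetric frames. Such an R need not be symmetric — not valid.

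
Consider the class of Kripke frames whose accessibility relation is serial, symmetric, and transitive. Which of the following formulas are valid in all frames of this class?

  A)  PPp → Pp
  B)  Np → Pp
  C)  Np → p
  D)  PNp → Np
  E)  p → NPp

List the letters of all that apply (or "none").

A serial symmetric transitive relation is reflexive (take any v with uRv; symmetry gives vRu and transitivity gives uRu), hence an equivalence relation.
(A) PPp → Pp is the dual of axiom 4, which corresponds to transitivity. Every such R is transitive — valid.
(B) Np → Pp (axiom D) characterises the serial frames. Every such R is serial — valid.
(C) Np → p (axiom T) characterises the reflexive frames. Every such R is reflexive — valid.
(D) PNp → Np (the dual of axiom 5) characterises the euclidean frames. Every such R is euclidean — valid.
(E) p → NPp (axiom B) characterises the symmetric frames. Every such R is symmetric — valid.

A, B, C, D, E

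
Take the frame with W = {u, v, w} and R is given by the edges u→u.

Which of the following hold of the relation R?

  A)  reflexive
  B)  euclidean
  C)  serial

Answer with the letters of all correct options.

(A) not reflexive: not v R v.
(B) euclidean: any two R-successors of the same world are R-related.
(C) not serial: v has no R-successor.

B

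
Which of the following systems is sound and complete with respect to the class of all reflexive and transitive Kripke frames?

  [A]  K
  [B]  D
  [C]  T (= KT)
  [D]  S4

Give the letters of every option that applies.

(A) K is determined by the class of arbitrary frames.
(B) D is determined by the class of serial frames.
(C) T (= KT) is determined by the class of reflexive frames.
(D) S4 is determined by exactly this class.

D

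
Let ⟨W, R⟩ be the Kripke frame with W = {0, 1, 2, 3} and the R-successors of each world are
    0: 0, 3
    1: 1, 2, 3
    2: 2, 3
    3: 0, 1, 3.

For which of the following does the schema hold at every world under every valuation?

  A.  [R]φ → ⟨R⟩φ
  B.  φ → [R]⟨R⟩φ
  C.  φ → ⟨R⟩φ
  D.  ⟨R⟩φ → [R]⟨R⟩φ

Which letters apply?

R is reflexive: each world relates to itself.
R is not symmetric: 1 R 2 but not 2 R 1.
R is not euclidean: 1 R 2 and 1 R 1 but not 2 R 1.
R is serial: every world has an R-successor.
(A) [R]φ → ⟨R⟩φ is axiom D; it is valid on a frame exactly when R is serial. R is serial, so valid.
(B) φ → [R]⟨R⟩φ is axiom B; it is valid on a frame exactly when R is symmetric. R is not symmetric, so not valid.
(C) the dual of axiom T: valid iff R is reflexive. R is reflexive — valid.
(D) axiom 5: valid iff R is euclidean. R is not euclidean — not valid.

A, C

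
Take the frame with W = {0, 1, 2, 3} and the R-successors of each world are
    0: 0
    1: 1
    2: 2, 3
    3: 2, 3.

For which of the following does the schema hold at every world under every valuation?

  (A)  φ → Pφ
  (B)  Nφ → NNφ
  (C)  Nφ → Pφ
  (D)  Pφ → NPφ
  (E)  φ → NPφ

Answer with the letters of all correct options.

A, B, C, D, E

R is reflexive: each world relates to itself.
R is symmetric: every R-edge is matched by its reverse.
R is transitive: R is closed under composition.
R is euclidean: any two R-successors of the same world are R-related.
R is serial: every world has an R-successor.
(A) φ → Pφ is the dual of axiom T; it is valid on a frame exactly when R is reflexive. R is reflexive, so valid.
(B) axiom 4: valid iff R is transitive. R is transitive — valid.
(C) Nφ → Pφ (axiom D) characterises the serial frames. R is serial — valid.
(D) axiom 5: valid iff R is euclidean. R is euclidean — valid.
(E) φ → NPφ (axiom B) characterises the symmetric frames. R is symmetric — valid.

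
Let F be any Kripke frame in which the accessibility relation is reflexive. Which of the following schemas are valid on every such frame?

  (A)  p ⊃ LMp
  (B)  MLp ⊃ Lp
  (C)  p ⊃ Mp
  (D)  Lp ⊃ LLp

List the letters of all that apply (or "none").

C

A reflexive relation is serial.
(A) p ⊃ LMp is axiom B, which corresponds to symmetry. Such an R need not be symmetric — not valid.
(B) the dual of axiom 5: valid iff R is euclidean. Such an R need not be euclidean — not valid.
(C) p ⊃ Mp (the dual of axiom T) characterises the reflexive frames. Every such R is reflexive — valid.
(D) Lp ⊃ LLp (axiom 4) characterises the transitive frames. Such an R need not be transitive — not valid.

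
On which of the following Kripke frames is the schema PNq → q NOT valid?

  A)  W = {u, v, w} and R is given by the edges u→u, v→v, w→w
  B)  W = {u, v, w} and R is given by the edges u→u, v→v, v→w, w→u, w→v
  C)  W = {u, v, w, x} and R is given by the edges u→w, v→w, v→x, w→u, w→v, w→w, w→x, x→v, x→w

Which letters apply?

The schema PNq → q is the dual of axiom B; it is valid on a frame iff R is symmetric.
(A) R is symmetric (every R-edge is matched by its reverse), so the schema is valid here.
(B) R is not symmetric (w R u but not u R w), so the schema fails here.
(C) R is symmetric (every R-edge is matched by its reverse), so the schema is valid here.

B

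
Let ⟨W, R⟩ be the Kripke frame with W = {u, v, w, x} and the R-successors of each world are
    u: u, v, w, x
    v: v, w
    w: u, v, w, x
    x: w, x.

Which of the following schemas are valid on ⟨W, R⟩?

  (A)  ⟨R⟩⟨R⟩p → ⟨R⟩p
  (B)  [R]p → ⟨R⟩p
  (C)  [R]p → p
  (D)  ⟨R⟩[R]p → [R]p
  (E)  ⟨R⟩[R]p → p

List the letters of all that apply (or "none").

R is reflexive: each world relates to itself.
R is not symmetric: u R v but not v R u.
R is not transitive: v R w and w R u but not v R u.
R is not euclidean: u R v and u R u but not v R u.
R is serial: every world has an R-successor.
(A) the dual of axiom 4: valid iff R is transitive. R is not transitive — not valid.
(B) [R]p → ⟨R⟩p is axiom D, which corresponds to seriality. R is serial — valid.
(C) axiom T: valid iff R is reflexive. R is reflexive — valid.
(D) the dual of axiom 5: valid iff R is euclidean. R is not euclidean — not valid.
(E) the dual of axiom B: valid iff R is symmetric. R is not symmetric — not valid.

B, C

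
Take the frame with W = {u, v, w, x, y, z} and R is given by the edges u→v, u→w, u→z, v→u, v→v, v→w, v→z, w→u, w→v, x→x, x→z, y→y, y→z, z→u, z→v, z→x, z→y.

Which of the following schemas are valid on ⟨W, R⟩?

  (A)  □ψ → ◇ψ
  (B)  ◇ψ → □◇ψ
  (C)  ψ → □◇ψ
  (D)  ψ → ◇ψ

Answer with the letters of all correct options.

A, C

R is not reflexive: not u R u.
R is symmetric: every R-edge is matched by its reverse.
R is not euclidean: u R w and u R z but not w R z.
R is serial: every world has an R-successor.
(A) axiom D: valid iff R is serial. R is serial — valid.
(B) ◇ψ → □◇ψ is axiom 5; it is valid on a frame exactly when R is euclidean. R is not euclidean, so not valid.
(C) ψ → □◇ψ is axiom B; it is valid on a frame exactly when R is symmetric. R is symmetric, so valid.
(D) the dual of axiom T: valid iff R is reflexive. R is not reflexive — not valid.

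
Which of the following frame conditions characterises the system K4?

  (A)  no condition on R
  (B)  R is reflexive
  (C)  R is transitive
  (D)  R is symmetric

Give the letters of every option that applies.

(A) this class determines K, not K4.
(B) this class determines T (= KT), not K4.
(C) K4 is sound and complete for exactly this class.
(D) this class determines KB, not K4.

C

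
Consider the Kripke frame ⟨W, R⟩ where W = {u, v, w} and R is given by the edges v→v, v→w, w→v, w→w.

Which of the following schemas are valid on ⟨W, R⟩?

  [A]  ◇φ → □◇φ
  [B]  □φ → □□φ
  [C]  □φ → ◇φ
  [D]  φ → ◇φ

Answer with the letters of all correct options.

A, B

R is not reflexive: not u R u.
R is transitive: R is closed under composition.
R is euclidean: any two R-successors of the same world are R-related.
R is not serial: u has no R-successor.
(A) ◇φ → □◇φ (axiom 5) characterises the euclidean frames. R is euclidean — valid.
(B) □φ → □□φ (axiom 4) characterises the transitive frames. R is transitive — valid.
(C) □φ → ◇φ (axiom D) characterises the serial frames. R is not serial — not valid.
(D) φ → ◇φ is the dual of axiom T; it is valid on a frame exactly when R is reflexive. R is not reflexive, so not valid.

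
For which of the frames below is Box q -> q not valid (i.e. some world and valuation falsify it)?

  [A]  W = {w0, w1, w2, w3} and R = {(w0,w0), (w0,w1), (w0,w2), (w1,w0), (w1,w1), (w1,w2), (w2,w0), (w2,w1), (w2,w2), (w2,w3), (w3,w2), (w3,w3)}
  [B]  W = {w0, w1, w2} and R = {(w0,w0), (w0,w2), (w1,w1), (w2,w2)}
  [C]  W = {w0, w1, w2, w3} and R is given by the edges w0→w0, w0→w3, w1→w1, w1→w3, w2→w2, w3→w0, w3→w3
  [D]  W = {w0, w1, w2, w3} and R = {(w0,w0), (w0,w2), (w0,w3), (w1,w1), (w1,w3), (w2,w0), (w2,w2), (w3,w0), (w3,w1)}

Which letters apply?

The schema Box q -> q is axiom T; it is valid on a frame iff R is reflexive.
(A) R is reflexive (each world relates to itself), so the schema is valid here.
(B) R is reflexive (each world relates to itself), so the schema is valid here.
(C) R is reflexive (each world relates to itself), so the schema is valid here.
(D) R is not reflexive (not w3 R w3), so the schema fails here.

D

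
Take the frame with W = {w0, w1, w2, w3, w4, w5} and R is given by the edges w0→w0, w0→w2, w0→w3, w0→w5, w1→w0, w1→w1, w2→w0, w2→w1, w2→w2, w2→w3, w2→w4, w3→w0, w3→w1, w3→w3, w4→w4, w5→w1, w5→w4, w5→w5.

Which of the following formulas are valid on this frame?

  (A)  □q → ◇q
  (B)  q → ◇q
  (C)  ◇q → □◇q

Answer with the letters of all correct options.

A, B

R is reflexive: each world relates to itself.
R is not euclidean: w0 R w2 and w0 R w5 but not w2 R w5.
R is serial: every world has an R-successor.
(A) □q → ◇q is axiom D; it is valid on a frame exactly when R is serial. R is serial, so valid.
(B) q → ◇q is the dual of axiom T, which corresponds to reflexivity. R is reflexive — valid.
(C) axiom 5: valid iff R is euclidean. R is not euclidean — not valid.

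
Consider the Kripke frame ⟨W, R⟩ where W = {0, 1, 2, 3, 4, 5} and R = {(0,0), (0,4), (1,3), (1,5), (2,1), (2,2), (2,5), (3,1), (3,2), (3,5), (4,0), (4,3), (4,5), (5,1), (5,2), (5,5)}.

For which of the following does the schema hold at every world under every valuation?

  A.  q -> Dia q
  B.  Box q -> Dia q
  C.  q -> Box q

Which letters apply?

B

R is not reflexive: not 1 R 1.
R is serial: every world has an R-successor.
R is not a subset of the identity: 0 R 4 with 0 ≠ 4.
(A) q -> Dia q (the dual of axiom T) characterises the reflexive frames. R is not reflexive — not valid.
(B) Box q -> Dia q (axiom D) characterises the serial frames. R is serial — valid.
(C) q -> Box q is equivalent to ◇p→p; it holds exactly when R ⊆ identity. Here R ⊄ identity — not valid.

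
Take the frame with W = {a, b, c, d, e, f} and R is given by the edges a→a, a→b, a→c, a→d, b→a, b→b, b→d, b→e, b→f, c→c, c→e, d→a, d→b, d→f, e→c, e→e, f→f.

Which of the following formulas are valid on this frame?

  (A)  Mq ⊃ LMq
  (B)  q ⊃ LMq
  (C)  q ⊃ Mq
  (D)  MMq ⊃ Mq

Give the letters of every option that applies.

none

R is not reflexive: not d R d.
R is not symmetric: a R c but not c R a.
R is not transitive: a R b and b R e but not a R e.
R is not euclidean: a R b and a R c but not b R c.
(A) Mq ⊃ LMq is axiom 5, which corresponds to the euclidean property. R is not euclidean — not valid.
(B) axiom B: valid iff R is symmetric. R is not symmetric — not valid.
(C) q ⊃ Mq (the dual of axiom T) characterises the reflexive frames. R is not reflexive — not valid.
(D) MMq ⊃ Mq (the dual of axiom 4) characterises the transitive frames. R is not transitive — not valid.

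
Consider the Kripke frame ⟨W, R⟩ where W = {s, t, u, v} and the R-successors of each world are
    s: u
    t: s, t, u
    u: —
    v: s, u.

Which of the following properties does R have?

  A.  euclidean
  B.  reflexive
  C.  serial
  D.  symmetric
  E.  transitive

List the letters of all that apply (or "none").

E

(A) not euclidean: t R s and t R t but not s R t.
(B) not reflexive: not s R s.
(C) not serial: u has no R-successor.
(D) not symmetric: s R u but not u R s.
(E) transitive: R is closed under composition.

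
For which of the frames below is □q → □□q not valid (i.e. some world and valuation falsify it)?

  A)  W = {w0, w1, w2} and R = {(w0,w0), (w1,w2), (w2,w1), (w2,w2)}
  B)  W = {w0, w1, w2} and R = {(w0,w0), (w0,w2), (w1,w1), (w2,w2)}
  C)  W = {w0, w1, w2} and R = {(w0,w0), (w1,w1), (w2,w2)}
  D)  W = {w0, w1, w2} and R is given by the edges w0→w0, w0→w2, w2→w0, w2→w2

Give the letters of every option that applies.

A

The schema □q → □□q is axiom 4; it is valid on a frame iff R is transitive.
(A) R is not transitive (w1 R w2 and w2 R w1 but not w1 R w1), so the schema fails here.
(B) R is transitive (R is closed under composition), so the schema is valid here.
(C) R is transitive (R is closed under composition), so the schema is valid here.
(D) R is transitive (R is closed under composition), so the schema is valid here.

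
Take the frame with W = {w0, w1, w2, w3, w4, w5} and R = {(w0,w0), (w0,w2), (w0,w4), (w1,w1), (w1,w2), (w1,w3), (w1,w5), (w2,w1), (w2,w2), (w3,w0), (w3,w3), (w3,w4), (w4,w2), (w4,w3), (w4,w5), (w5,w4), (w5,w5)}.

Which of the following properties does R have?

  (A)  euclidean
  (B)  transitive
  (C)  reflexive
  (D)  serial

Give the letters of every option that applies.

(A) not euclidean: w0 R w2 and w0 R w0 but not w2 R w0.
(B) not transitive: w0 R w2 and w2 R w1 but not w0 R w1.
(C) not reflexive: not w4 R w4.
(D) serial: every world has an R-successor.

D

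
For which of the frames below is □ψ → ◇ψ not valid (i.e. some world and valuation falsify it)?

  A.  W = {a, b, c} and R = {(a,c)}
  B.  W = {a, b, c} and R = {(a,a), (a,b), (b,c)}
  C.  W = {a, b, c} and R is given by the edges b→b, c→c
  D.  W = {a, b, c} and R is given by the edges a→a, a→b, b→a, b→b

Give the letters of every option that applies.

A, B, C, D

The schema □ψ → ◇ψ is axiom D; it is valid on a frame iff R is serial.
(A) R is not serial (b has no R-successor), so the schema fails here.
(B) R is not serial (c has no R-successor), so the schema fails here.
(C) R is not serial (a has no R-successor), so the schema fails here.
(D) R is not serial (c has no R-successor), so the schema fails here.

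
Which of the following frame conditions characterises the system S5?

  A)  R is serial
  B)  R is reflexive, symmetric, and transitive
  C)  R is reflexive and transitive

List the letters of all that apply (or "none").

(A) this class determines D, not S5.
(B) S5 is sound and complete for exactly this class.
(C) this class determines S4, not S5.

B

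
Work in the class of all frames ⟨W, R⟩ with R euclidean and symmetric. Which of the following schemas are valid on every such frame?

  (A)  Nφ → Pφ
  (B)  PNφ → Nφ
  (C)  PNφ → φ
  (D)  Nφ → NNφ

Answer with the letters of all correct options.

B, C, D

A symmetric euclidean relation is transitive (uRv and vRw give vRu by symmetry, then uRw by the euclidean condition, applied at v).
(A) axiom D: valid iff R is serial. Such an R need not be serial — not valid.
(B) PNφ → Nφ (the dual of axiom 5) characterises the euclidean frames. Every such R is euclidean — valid.
(C) the dual of axiom B: valid iff R is symmetric. Every such R is symmetric — valid.
(D) Nφ → NNφ (axiom 4) characterises the transitive frames. Every such R is transitive — valid.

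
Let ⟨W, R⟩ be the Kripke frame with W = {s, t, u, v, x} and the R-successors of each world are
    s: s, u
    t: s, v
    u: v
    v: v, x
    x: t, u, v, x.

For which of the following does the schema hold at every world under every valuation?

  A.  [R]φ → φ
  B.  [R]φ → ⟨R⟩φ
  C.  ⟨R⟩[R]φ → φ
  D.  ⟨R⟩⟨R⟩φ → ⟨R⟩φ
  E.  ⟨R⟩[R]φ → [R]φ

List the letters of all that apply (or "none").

R is not reflexive: not t R t.
R is not symmetric: s R u but not u R s.
R is not transitive: s R u and u R v but not s R v.
R is not euclidean: s R u and s R s but not u R s.
R is serial: every world has an R-successor.
(A) [R]φ → φ (axiom T) characterises the reflexive frames. R is not reflexive — not valid.
(B) [R]φ → ⟨R⟩φ (axiom D) characterises the serial frames. R is serial — valid.
(C) ⟨R⟩[R]φ → φ is the dual of axiom B, which corresponds to symmetry. R is not symmetric — not valid.
(D) ⟨R⟩⟨R⟩φ → ⟨R⟩φ is the dual of axiom 4, which corresponds to transitivity. R is not transitive — not valid.
(E) the dual of axiom 5: valid iff R is euclidean. R is not euclidean — not valid.

B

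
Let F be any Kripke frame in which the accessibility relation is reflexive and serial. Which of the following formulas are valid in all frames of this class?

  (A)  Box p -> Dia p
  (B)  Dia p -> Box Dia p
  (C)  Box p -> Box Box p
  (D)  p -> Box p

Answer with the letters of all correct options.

(A) Box p -> Dia p is axiom D; it is valid on a frame exactly when R is serial. Every such R is serial, so valid.
(B) Dia p -> Box Dia p is axiom 5, which corresponds to the euclidean property. Such an R need not be euclidean — not valid.
(C) Box p -> Box Box p (axiom 4) characterises the transitive frames. Such an R need not be transitive — not valid.
(D) p -> Box p (equivalent to ◇p→p) corresponds to R being a subset of the identity. Such an R need not be a subset of the identity, so not valid.

A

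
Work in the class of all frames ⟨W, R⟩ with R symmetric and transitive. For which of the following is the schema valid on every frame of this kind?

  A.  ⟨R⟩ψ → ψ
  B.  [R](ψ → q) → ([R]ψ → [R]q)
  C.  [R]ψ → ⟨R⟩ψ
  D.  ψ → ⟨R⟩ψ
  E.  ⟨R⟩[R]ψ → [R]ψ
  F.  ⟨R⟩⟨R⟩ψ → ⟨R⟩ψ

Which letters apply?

B, E, F

A symmetric transitive relation is euclidean (uRv and uRw give vRu by symmetry, then vRw by transitivity).
(A) ⟨R⟩ψ → ψ is the converse of T; it holds exactly when R ⊆ identity. Such an R need not be a subset of the identity — not valid.
(B) this is just K, valid on every normal frame.
(C) [R]ψ → ⟨R⟩ψ (axiom D) characterises the serial frames. Such an R need not be serial — not valid.
(D) ψ → ⟨R⟩ψ is the dual of axiom T; it is valid on a frame exactly when R is reflexive. Such an R need not be reflexive, so not valid.
(E) ⟨R⟩[R]ψ → [R]ψ is the dual of axiom 5, which corresponds to the euclidean property. Every such R is euclidean — valid.
(F) the dual of axiom 4: valid iff R is transitive. Every such R is transitive — valid.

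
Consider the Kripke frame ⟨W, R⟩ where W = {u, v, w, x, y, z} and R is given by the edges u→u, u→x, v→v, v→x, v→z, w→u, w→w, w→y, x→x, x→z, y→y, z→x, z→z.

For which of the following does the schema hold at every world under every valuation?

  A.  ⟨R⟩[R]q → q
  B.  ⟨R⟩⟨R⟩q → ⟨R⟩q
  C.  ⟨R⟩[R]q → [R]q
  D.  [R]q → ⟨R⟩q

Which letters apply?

D

R is not symmetric: u R x but not x R u.
R is not transitive: u R x and x R z but not u R z.
R is not euclidean: u R x and u R u but not x R u.
R is serial: every world has an R-successor.
(A) ⟨R⟩[R]q → q is the dual of axiom B; it is valid on a frame exactly when R is symmetric. R is not symmetric, so not valid.
(B) ⟨R⟩⟨R⟩q → ⟨R⟩q is the dual of axiom 4; it is valid on a frame exactly when R is transitive. R is not transitive, so not valid.
(C) ⟨R⟩[R]q → [R]q is the dual of axiom 5; it is valid on a frame exactly when R is euclidean. R is not euclidean, so not valid.
(D) [R]q → ⟨R⟩q (axiom D) characterises the serial frames. R is serial — valid.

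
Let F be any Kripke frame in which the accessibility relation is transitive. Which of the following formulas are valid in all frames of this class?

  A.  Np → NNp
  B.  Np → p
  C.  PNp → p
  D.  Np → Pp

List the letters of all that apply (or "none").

(A) Np → NNp is axiom 4; it is valid on a frame exactly when R is transitive. Every such R is transitive, so valid.
(B) Np → p (axiom T) characterises the reflexive frames. Such an R need not be reflexive — not valid.
(C) PNp → p is the dual of axiom B; it is valid on a frame exactly when R is symmetric. Such an R need not be symmetric, so not valid.
(D) Np → Pp (axiom D) characterises the serial frames. Such an R need not be serial — not valid.

A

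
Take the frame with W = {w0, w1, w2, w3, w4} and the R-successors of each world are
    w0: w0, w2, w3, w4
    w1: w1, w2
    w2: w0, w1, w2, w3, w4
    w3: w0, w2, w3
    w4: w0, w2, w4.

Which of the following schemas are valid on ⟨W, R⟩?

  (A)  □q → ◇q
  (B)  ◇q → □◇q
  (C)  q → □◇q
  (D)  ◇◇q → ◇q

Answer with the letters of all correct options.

R is symmetric: every R-edge is matched by its reverse.
R is not transitive: w0 R w2 and w2 R w1 but not w0 R w1.
R is not euclidean: w0 R w3 and w0 R w4 but not w3 R w4.
R is serial: every world has an R-successor.
(A) axiom D: valid iff R is serial. R is serial — valid.
(B) axiom 5: valid iff R is euclidean. R is not euclidean — not valid.
(C) q → □◇q (axiom B) characterises the symmetric frames. R is symmetric — valid.
(D) the dual of axiom 4: valid iff R is transitive. R is not transitive — not valid.

A, C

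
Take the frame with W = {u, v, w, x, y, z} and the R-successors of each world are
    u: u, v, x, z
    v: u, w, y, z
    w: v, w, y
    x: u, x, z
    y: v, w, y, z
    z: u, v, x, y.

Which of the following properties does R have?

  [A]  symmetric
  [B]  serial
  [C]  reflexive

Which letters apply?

(A) symmetric: every R-edge is matched by its reverse.
(B) serial: every world has an R-successor.
(C) not reflexive: not v R v.

A, B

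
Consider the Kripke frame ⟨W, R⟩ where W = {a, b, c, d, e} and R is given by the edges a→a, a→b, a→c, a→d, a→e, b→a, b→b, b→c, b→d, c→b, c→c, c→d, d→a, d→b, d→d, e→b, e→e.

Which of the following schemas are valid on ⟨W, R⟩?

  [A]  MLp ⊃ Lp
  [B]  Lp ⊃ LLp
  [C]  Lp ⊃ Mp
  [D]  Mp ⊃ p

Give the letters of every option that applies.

C

R is not transitive: b R a and a R e but not b R e.
R is not euclidean: a R b and a R e but not b R e.
R is serial: every world has an R-successor.
R is not a subset of the identity: a R b with a ≠ b.
(A) MLp ⊃ Lp (the dual of axiom 5) characterises the euclidean frames. R is not euclidean — not valid.
(B) Lp ⊃ LLp (axiom 4) characterises the transitive frames. R is not transitive — not valid.
(C) axiom D: valid iff R is serial. R is serial — valid.
(D) Mp ⊃ p is the converse of T; it holds exactly when R ⊆ identity. Here R ⊄ identity — not valid.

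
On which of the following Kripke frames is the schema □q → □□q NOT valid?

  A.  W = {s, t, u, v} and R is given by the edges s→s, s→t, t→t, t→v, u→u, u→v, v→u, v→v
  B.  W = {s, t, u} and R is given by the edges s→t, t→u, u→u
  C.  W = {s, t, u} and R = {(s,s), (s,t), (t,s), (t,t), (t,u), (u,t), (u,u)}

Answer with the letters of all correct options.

A, B, C

The schema □q → □□q is axiom 4; it is valid on a frame iff R is transitive.
(A) R is not transitive (s R t and t R v but not s R v), so the schema fails here.
(B) R is not transitive (s R t and t R u but not s R u), so the schema fails here.
(C) R is not transitive (s R t and t R u but not s R u), so the schema fails here.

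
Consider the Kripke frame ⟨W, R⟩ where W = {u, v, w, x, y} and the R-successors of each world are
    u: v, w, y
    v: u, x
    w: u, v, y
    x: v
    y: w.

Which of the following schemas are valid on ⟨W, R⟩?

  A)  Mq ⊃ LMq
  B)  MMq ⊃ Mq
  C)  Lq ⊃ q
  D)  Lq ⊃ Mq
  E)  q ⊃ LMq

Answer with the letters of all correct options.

R is not reflexive: not u R u.
R is not symmetric: u R y but not y R u.
R is not transitive: u R v and v R u but not u R u.
R is not euclidean: u R v and u R w but not v R w.
R is serial: every world has an R-successor.
(A) Mq ⊃ LMq (axiom 5) characterises the euclidean frames. R is not euclidean — not valid.
(B) MMq ⊃ Mq is the dual of axiom 4; it is valid on a frame exactly when R is transitive. R is not transitive, so not valid.
(C) Lq ⊃ q (axiom T) characterises the reflexive frames. R is not reflexive — not valid.
(D) axiom D: valid iff R is serial. R is serial — valid.
(E) q ⊃ LMq is axiom B, which corresponds to symmetry. R is not symmetric — not valid.

D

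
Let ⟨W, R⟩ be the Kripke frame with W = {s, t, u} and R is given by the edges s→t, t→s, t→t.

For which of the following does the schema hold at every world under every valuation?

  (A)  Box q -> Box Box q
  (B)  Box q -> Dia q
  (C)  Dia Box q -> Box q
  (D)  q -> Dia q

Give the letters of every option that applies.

R is not reflexive: not s R s.
R is not transitive: s R t and t R s but not s R s.
R is not euclidean: t R s and t R s but not s R s.
R is not serial: u has no R-successor.
(A) axiom 4: valid iff R is transitive. R is not transitive — not valid.
(B) Box q -> Dia q is axiom D; it is valid on a frame exactly when R is serial. R is not serial, so not valid.
(C) the dual of axiom 5: valid iff R is euclidean. R is not euclidean — not valid.
(D) the dual of axiom T: valid iff R is reflexive. R is not reflexive — not valid.

none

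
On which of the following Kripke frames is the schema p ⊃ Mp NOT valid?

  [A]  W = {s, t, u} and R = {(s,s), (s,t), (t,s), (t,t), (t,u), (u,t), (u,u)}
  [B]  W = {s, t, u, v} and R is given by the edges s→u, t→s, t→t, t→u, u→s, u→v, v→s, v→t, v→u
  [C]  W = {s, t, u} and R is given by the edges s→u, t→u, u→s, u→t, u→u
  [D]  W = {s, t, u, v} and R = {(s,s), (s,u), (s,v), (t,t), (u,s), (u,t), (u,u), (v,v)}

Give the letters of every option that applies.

The schema p ⊃ Mp is the dual of axiom T; it is valid on a frame iff R is reflexive.
(A) R is reflexive (each world relates to itself), so the schema is valid here.
(B) R is not reflexive (not s R s), so the schema fails here.
(C) R is not reflexive (not s R s), so the schema fails here.
(D) R is reflexive (each world relates to itself), so the schema is valid here.

B, C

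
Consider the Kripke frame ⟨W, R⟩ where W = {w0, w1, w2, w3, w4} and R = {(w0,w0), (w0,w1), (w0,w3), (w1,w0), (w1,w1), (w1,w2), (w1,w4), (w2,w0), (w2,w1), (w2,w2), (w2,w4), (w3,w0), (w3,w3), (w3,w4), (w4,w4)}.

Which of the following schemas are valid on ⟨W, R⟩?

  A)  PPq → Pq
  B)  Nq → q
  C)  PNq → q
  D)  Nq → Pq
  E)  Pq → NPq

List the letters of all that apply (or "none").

R is reflexive: each world relates to itself.
R is not symmetric: w1 R w4 but not w4 R w1.
R is not transitive: w0 R w1 and w1 R w2 but not w0 R w2.
R is not euclidean: w0 R w1 and w0 R w3 but not w1 R w3.
R is serial: every world has an R-successor.
(A) the dual of axiom 4: valid iff R is transitive. R is not transitive — not valid.
(B) axiom T: valid iff R is reflexive. R is reflexive — valid.
(C) PNq → q is the dual of axiom B; it is valid on a frame exactly when R is symmetric. R is not symmetric, so not valid.
(D) Nq → Pq (axiom D) characterises the serial frames. R is serial — valid.
(E) Pq → NPq is axiom 5; it is valid on a frame exactly when R is euclidean. R is not euclidean, so not valid.

B, D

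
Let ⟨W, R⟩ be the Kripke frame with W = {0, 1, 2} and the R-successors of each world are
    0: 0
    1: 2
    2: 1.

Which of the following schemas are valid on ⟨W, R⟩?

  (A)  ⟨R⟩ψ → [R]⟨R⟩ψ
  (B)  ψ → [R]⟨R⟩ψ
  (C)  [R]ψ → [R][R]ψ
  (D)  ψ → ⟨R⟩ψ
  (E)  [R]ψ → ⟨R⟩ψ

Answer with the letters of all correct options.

B, E

R is not reflexive: not 1 R 1.
R is symmetric: every R-edge is matched by its reverse.
R is not transitive: 1 R 2 and 2 R 1 but not 1 R 1.
R is not euclidean: 1 R 2 and 1 R 2 but not 2 R 2.
R is serial: every world has an R-successor.
(A) axiom 5: valid iff R is euclidean. R is not euclidean — not valid.
(B) ψ → [R]⟨R⟩ψ is axiom B, which corresponds to symmetry. R is symmetric — valid.
(C) [R]ψ → [R][R]ψ (axiom 4) characterises the transitive frames. R is not transitive — not valid.
(D) the dual of axiom T: valid iff R is reflexive. R is not reflexive — not valid.
(E) axiom D: valid iff R is serial. R is serial — valid.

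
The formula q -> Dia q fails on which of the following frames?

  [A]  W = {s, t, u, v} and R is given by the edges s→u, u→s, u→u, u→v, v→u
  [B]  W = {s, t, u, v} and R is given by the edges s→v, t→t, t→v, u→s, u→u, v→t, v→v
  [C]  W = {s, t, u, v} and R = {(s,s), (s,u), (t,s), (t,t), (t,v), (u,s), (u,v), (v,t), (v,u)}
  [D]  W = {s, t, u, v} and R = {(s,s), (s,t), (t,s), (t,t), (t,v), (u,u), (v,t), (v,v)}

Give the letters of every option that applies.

A, B, C

The schema q -> Dia q is the dual of axiom T; it is valid on a frame iff R is reflexive.
(A) R is not reflexive (not s R s), so the schema fails here.
(B) R is not reflexive (not s R s), so the schema fails here.
(C) R is not reflexive (not u R u), so the schema fails here.
(D) R is reflexive (each world relates to itself), so the schema is valid here.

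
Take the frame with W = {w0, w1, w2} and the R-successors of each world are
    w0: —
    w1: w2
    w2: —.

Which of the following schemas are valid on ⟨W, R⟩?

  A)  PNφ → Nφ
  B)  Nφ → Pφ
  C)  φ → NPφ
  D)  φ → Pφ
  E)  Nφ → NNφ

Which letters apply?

E

R is not reflexive: not w0 R w0.
R is not symmetric: w1 R w2 but not w2 R w1.
R is transitive: R is closed under composition.
R is not euclidean: w1 R w2 and w1 R w2 but not w2 R w2.
R is not serial: w0 has no R-successor.
(A) PNφ → Nφ is the dual of axiom 5, which corresponds to the euclidean property. R is not euclidean — not valid.
(B) axiom D: valid iff R is serial. R is not serial — not valid.
(C) φ → NPφ (axiom B) characterises the symmetric frames. R is not symmetric — not valid.
(D) the dual of axiom T: valid iff R is reflexive. R is not reflexive — not valid.
(E) Nφ → NNφ is axiom 4; it is valid on a frame exactly when R is transitive. R is transitive, so valid.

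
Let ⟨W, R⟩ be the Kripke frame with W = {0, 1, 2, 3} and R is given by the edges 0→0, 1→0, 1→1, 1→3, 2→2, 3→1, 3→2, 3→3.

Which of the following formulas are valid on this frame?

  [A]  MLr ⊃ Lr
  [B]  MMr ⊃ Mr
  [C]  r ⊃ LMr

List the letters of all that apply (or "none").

none

R is not symmetric: 1 R 0 but not 0 R 1.
R is not transitive: 1 R 3 and 3 R 2 but not 1 R 2.
R is not euclidean: 1 R 0 and 1 R 1 but not 0 R 1.
(A) MLr ⊃ Lr is the dual of axiom 5, which corresponds to the euclidean property. R is not euclidean — not valid.
(B) MMr ⊃ Mr is the dual of axiom 4, which corresponds to transitivity. R is not transitive — not valid.
(C) r ⊃ LMr (axiom B) characterises the symmetric frames. R is not symmetric — not valid.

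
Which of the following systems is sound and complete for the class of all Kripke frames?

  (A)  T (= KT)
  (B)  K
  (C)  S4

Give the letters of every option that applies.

B

(A) T (= KT) is determined by the class of reflexive frames.
(B) K is determined by exactly this class.
(C) S4 is determined by the class of reflexive and transitive frames.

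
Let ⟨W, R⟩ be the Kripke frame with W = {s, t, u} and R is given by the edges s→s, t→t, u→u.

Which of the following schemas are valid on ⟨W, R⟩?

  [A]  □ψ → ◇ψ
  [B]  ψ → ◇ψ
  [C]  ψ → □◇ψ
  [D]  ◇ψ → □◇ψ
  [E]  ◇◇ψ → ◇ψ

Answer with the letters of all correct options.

A, B, C, D, E

R is reflexive: each world relates to itself.
R is symmetric: every R-edge is matched by its reverse.
R is transitive: R is closed under composition.
R is euclidean: any two R-successors of the same world are R-related.
R is serial: every world has an R-successor.
(A) □ψ → ◇ψ is axiom D; it is valid on a frame exactly when R is serial. R is serial, so valid.
(B) the dual of axiom T: valid iff R is reflexive. R is reflexive — valid.
(C) axiom B: valid iff R is symmetric. R is symmetric — valid.
(D) ◇ψ → □◇ψ (axiom 5) characterises the euclidean frames. R is euclidean — valid.
(E) ◇◇ψ → ◇ψ is the dual of axiom 4, which corresponds to transitivity. R is transitive — valid.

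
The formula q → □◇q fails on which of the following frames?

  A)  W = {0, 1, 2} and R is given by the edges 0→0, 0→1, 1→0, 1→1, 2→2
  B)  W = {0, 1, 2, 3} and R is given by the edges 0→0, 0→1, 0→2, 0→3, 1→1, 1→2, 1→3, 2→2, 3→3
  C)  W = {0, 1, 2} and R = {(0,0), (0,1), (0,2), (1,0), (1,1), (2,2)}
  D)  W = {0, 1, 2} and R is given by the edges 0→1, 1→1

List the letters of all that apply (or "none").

B, C, D

The schema q → □◇q is axiom B; it is valid on a frame iff R is symmetric.
(A) R is symmetric (every R-edge is matched by its reverse), so the schema is valid here.
(B) R is not symmetric (0 R 1 but not 1 R 0), so the schema fails here.
(C) R is not symmetric (0 R 2 but not 2 R 0), so the schema fails here.
(D) R is not symmetric (0 R 1 but not 1 R 0), so the schema fails here.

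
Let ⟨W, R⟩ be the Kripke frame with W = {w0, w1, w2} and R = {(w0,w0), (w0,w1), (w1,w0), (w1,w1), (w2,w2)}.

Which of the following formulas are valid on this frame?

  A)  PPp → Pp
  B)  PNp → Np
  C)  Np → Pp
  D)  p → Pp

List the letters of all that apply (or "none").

A, B, C, D

R is reflexive: each world relates to itself.
R is transitive: R is closed under composition.
R is euclidean: any two R-successors of the same world are R-related.
R is serial: every world has an R-successor.
(A) PPp → Pp (the dual of axiom 4) characterises the transitive frames. R is transitive — valid.
(B) PNp → Np is the dual of axiom 5; it is valid on a frame exactly when R is euclidean. R is euclidean, so valid.
(C) axiom D: valid iff R is serial. R is serial — valid.
(D) p → Pp (the dual of axiom T) characterises the reflexive frames. R is reflexive — valid.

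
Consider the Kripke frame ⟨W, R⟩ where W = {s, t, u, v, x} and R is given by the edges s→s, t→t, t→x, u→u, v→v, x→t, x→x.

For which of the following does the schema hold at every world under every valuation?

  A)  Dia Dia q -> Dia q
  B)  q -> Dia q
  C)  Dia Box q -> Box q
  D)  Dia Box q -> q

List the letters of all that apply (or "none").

R is reflexive: each world relates to itself.
R is symmetric: every R-edge is matched by its reverse.
R is transitive: R is closed under composition.
R is euclidean: any two R-successors of the same world are R-related.
(A) Dia Dia q -> Dia q is the dual of axiom 4; it is valid on a frame exactly when R is transitive. R is transitive, so valid.
(B) q -> Dia q is the dual of axiom T, which corresponds to reflexivity. R is reflexive — valid.
(C) Dia Box q -> Box q (the dual of axiom 5) characterises the euclidean frames. R is euclidean — valid.
(D) Dia Box q -> q (the dual of axiom B) characterises the symmetric frames. R is symmetric — valid.

A, B, C, D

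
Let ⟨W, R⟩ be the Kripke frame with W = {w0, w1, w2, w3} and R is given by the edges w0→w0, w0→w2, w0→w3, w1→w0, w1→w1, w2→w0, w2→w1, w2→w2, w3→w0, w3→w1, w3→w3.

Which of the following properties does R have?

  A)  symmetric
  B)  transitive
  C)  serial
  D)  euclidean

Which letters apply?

(A) not symmetric: w1 R w0 but not w0 R w1.
(B) not transitive: w0 R w2 and w2 R w1 but not w0 R w1.
(C) serial: every world has an R-successor.
(D) not euclidean: w0 R w2 and w0 R w3 but not w2 R w3.

C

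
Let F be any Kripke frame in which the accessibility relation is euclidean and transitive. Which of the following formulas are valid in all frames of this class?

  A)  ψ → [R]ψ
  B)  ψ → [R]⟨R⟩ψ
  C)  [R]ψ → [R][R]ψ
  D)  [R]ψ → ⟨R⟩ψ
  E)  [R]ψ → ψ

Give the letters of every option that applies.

C

(A) ψ → [R]ψ is valid only on frames where every R-edge is a self-loop. Such an R need not be a subset of the identity — not valid.
(B) ψ → [R]⟨R⟩ψ (axiom B) characterises the symmetric frames. Such an R need not be symmetric — not valid.
(C) axiom 4: valid iff R is transitive. Every such R is transitive — valid.
(D) [R]ψ → ⟨R⟩ψ is axiom D; it is valid on a frame exactly when R is serial. Such an R need not be serial, so not valid.
(E) [R]ψ → ψ is axiom T; it is valid on a frame exactly when R is reflexive. Such an R need not be reflexive, so not valid.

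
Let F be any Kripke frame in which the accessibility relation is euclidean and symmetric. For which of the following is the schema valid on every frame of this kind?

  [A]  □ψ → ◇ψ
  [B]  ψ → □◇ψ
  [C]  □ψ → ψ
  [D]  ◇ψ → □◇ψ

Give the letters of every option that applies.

A symmetric euclidean relation is transitive (uRv and vRw give vRu by symmetry, then uRw by the euclidean condition, applied at v).
(A) □ψ → ◇ψ is axiom D; it is valid on a frame exactly when R is serial. Such an R need not be serial, so not valid.
(B) ψ → □◇ψ (axiom B) characterises the symmetric frames. Every such R is symmetric — valid.
(C) □ψ → ψ (axiom T) characterises the reflexive frames. Such an R need not be reflexive — not valid.
(D) axiom 5: valid iff R is euclidean. Every such R is euclidean — valid.

B, D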